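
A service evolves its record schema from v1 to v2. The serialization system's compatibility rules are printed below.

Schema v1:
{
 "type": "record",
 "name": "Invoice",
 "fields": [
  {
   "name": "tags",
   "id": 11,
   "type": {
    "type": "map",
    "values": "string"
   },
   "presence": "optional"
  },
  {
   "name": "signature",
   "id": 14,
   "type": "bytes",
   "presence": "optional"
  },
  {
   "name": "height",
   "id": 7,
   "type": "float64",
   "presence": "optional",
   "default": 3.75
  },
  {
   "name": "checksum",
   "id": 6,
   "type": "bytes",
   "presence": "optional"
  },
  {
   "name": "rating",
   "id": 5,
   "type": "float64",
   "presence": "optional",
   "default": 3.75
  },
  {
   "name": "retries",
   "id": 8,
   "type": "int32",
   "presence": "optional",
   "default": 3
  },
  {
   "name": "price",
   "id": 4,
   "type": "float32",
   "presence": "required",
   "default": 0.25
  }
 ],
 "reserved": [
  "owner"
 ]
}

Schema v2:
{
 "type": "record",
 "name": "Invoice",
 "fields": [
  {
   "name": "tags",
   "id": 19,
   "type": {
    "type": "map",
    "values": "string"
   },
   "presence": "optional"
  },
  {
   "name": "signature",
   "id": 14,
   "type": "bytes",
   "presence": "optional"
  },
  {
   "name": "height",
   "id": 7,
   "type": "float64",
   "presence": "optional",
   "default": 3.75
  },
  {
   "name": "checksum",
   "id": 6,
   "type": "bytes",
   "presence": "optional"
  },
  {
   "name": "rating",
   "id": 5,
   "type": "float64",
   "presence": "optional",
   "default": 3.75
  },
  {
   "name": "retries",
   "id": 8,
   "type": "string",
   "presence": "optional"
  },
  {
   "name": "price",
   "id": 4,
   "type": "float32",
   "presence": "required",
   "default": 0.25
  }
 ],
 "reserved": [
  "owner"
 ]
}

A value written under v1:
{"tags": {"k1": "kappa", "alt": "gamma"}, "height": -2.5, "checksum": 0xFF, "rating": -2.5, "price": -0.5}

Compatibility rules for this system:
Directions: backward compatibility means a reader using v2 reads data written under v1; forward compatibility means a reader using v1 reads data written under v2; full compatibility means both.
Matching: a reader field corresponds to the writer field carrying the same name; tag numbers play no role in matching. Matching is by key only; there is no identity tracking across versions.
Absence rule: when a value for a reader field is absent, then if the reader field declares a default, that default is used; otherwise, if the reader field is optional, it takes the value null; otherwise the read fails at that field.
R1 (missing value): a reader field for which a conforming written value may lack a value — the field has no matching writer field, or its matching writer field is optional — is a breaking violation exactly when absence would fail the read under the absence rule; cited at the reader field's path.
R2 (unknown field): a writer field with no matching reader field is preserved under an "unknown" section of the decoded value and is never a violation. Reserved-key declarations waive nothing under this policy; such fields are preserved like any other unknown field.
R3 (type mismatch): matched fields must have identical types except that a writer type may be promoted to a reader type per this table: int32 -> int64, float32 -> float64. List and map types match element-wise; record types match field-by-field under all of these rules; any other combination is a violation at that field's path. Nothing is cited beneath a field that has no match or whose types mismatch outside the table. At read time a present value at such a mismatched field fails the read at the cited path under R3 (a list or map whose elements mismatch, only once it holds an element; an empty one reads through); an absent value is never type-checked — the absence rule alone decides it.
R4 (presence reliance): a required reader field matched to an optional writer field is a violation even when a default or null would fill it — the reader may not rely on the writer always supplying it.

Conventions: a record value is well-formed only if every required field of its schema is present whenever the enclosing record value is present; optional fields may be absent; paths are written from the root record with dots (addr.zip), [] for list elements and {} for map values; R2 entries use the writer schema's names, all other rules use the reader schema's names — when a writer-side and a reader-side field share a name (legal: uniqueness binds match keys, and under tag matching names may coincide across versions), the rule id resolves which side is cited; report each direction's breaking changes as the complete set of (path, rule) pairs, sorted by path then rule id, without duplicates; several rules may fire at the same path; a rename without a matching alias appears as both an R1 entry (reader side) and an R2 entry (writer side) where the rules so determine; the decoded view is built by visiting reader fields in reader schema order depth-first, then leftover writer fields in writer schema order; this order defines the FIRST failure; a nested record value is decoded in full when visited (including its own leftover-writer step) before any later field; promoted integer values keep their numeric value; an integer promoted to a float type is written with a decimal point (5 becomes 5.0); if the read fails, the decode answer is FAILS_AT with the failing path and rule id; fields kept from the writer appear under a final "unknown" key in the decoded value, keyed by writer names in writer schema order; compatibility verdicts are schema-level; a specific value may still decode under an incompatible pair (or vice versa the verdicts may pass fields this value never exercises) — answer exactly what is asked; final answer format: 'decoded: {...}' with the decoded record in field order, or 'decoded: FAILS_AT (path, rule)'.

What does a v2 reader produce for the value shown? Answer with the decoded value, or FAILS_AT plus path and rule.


each type pair in Invoice: writer, then reader
decoding the Invoice value with the v2 reader:
  tags := {"k1": "kappa", "alt": "gamma"}
  signature := null (missing; optional => null)
  height := -2.5
  checksum := 0xFF
  rating := -2.5
  retries := null (missing; optional => null)
  price := -0.5
  => decoded: {"tags": {"k1": "kappa", "alt": "gamma"}, "signature": null, "height": -2.5, "checksum": 0xFF, "rating": -2.5, "retries": null, "price": -0.5}
checking off the Invoice differences that do not matter here:
  field tags in record Invoice: tag 11 changed to 19 -> triggers nothing under the printed rules; the Invoice answer is the same either way

decoded: {"tags": {"k1": "kappa", "alt": "gamma"}, "signature": null, "height": -2.5, "checksum": 0xFF, "rating": -2.5, "retries": null, "price": -0.5}


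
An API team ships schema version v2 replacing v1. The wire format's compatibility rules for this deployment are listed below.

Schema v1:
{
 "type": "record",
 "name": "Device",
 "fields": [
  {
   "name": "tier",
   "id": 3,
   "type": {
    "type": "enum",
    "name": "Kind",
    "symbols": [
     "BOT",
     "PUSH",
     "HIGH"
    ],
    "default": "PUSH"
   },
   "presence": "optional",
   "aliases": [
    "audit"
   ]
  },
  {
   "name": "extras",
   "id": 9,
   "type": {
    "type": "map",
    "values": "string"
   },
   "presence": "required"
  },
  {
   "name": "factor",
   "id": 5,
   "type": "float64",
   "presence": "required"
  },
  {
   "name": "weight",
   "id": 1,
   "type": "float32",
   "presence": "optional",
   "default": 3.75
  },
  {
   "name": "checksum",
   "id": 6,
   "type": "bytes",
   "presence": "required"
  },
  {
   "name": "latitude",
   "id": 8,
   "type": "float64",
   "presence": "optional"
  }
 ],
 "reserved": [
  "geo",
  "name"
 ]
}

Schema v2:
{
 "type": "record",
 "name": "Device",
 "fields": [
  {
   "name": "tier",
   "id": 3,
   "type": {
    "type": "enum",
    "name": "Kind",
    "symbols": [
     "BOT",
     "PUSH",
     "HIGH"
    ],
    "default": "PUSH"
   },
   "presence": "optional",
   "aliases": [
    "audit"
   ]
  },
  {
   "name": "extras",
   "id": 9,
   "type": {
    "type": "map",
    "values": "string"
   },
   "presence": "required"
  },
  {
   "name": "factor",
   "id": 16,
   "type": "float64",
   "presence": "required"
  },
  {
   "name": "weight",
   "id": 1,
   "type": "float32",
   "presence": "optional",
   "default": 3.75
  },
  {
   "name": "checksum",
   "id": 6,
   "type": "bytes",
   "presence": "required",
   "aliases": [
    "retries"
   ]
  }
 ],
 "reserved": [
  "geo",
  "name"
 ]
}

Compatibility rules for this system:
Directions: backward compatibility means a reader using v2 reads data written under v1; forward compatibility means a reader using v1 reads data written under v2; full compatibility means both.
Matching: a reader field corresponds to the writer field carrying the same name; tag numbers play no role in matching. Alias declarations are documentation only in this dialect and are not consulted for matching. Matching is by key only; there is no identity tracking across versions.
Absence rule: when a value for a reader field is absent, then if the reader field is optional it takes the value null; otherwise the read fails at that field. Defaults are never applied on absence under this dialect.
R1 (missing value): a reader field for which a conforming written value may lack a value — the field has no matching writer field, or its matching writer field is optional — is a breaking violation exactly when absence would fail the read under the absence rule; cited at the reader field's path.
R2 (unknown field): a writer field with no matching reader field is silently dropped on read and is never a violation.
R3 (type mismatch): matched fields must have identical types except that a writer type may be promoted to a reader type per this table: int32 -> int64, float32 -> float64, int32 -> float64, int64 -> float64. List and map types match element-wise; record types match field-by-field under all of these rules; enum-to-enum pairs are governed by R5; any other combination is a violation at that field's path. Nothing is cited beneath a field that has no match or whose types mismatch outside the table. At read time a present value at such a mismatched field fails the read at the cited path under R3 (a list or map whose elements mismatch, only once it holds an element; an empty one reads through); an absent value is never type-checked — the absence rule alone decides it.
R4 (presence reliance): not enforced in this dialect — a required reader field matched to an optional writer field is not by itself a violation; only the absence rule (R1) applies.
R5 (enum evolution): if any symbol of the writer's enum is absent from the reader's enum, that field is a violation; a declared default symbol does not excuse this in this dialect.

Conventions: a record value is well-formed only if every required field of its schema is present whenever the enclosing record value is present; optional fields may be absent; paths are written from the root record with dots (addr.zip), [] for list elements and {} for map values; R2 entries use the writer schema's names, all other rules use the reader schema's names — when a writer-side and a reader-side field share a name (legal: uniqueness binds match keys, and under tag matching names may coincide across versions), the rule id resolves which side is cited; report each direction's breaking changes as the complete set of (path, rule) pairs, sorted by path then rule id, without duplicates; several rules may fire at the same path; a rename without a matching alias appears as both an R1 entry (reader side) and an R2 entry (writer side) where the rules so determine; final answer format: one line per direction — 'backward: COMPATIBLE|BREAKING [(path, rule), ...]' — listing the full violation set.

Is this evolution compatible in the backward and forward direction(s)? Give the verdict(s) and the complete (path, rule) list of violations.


arrows below run writer -> reader for Device
checking backward for Device: reader v2 against writer v1:
  Kind -> Kind, writer optional: tier aligns to tier
  map<string, string> -> map<string, string>, writer required: extras aligns to extras
  float64 -> float64, writer required: factor aligns to factor
  float32 -> float32, writer optional: weight aligns to weight
  bytes -> bytes, writer required: checksum aligns to checksum
  writer field latitude has no reader counterpart
  => backward verdict for Device: COMPATIBLE, no violations
checking forward for Device: reader v1 against writer v2:
  Kind -> Kind, writer optional: tier aligns to tier
  map<string, string> -> map<string, string>, writer required: extras aligns to extras
  float64 -> float64, writer required: factor aligns to factor
  float32 -> float32, writer optional: weight aligns to weight
  bytes -> bytes, writer required: checksum aligns to checksum
  latitude: no writer match
  => forward verdict for Device: COMPATIBLE, no violations

backward: COMPATIBLE []; forward: COMPATIBLE []


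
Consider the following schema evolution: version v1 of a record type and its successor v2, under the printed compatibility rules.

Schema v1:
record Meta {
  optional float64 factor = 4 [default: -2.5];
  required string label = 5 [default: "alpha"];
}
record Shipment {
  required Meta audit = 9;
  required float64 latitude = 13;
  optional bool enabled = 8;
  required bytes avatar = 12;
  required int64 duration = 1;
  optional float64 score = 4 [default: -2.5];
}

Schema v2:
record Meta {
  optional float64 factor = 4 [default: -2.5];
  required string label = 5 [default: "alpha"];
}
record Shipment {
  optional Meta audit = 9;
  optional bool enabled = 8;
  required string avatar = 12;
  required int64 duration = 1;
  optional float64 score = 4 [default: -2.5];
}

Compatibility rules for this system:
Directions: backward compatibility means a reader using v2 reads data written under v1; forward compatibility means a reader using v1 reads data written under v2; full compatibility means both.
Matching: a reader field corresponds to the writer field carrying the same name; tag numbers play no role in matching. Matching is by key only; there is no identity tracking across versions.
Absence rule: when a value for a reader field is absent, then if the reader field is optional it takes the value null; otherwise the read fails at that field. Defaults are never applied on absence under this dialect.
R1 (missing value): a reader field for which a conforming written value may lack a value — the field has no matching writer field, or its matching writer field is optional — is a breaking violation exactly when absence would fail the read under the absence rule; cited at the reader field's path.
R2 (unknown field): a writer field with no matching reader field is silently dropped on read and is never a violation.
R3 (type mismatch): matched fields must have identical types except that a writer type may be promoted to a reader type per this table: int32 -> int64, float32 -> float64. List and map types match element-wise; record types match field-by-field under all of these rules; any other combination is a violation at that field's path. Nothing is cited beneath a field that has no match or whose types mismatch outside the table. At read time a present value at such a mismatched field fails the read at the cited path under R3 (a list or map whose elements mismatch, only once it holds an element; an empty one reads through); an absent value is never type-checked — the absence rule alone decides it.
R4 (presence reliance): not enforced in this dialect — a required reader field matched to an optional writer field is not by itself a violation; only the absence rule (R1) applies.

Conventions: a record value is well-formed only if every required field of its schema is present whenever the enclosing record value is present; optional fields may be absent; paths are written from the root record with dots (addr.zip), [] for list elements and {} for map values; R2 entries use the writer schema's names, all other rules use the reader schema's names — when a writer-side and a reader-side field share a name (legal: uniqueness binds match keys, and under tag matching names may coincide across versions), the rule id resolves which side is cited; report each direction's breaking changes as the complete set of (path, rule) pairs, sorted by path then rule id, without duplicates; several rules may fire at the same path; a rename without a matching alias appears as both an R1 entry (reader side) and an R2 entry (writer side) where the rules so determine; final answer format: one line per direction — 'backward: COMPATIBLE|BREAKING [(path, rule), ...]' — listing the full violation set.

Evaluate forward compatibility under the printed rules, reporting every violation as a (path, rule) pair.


in Shipment below, arrows point writer -> reader
forward for Shipment (reader v1, writer v2):
  audit <- audit (Meta -> Meta, writer optional)
  latitude: no writer match
  enabled <- enabled (bool -> bool, writer optional)
  avatar <- avatar (string -> bytes, writer required)
  duration <- duration (int64 -> int64, writer required)
  score <- score (float64 -> float64, writer optional)
  audit.factor <- audit.factor (float64 -> float64, writer optional)
  audit.label <- audit.label (string -> string, writer required)
  violation R1 at audit
  violation R3 at avatar
  violation R1 at latitude
  forward on Shipment therefore BREAKING (3)

forward: BREAKING [(audit, R1), (avatar, R3), (latitude, R1)]


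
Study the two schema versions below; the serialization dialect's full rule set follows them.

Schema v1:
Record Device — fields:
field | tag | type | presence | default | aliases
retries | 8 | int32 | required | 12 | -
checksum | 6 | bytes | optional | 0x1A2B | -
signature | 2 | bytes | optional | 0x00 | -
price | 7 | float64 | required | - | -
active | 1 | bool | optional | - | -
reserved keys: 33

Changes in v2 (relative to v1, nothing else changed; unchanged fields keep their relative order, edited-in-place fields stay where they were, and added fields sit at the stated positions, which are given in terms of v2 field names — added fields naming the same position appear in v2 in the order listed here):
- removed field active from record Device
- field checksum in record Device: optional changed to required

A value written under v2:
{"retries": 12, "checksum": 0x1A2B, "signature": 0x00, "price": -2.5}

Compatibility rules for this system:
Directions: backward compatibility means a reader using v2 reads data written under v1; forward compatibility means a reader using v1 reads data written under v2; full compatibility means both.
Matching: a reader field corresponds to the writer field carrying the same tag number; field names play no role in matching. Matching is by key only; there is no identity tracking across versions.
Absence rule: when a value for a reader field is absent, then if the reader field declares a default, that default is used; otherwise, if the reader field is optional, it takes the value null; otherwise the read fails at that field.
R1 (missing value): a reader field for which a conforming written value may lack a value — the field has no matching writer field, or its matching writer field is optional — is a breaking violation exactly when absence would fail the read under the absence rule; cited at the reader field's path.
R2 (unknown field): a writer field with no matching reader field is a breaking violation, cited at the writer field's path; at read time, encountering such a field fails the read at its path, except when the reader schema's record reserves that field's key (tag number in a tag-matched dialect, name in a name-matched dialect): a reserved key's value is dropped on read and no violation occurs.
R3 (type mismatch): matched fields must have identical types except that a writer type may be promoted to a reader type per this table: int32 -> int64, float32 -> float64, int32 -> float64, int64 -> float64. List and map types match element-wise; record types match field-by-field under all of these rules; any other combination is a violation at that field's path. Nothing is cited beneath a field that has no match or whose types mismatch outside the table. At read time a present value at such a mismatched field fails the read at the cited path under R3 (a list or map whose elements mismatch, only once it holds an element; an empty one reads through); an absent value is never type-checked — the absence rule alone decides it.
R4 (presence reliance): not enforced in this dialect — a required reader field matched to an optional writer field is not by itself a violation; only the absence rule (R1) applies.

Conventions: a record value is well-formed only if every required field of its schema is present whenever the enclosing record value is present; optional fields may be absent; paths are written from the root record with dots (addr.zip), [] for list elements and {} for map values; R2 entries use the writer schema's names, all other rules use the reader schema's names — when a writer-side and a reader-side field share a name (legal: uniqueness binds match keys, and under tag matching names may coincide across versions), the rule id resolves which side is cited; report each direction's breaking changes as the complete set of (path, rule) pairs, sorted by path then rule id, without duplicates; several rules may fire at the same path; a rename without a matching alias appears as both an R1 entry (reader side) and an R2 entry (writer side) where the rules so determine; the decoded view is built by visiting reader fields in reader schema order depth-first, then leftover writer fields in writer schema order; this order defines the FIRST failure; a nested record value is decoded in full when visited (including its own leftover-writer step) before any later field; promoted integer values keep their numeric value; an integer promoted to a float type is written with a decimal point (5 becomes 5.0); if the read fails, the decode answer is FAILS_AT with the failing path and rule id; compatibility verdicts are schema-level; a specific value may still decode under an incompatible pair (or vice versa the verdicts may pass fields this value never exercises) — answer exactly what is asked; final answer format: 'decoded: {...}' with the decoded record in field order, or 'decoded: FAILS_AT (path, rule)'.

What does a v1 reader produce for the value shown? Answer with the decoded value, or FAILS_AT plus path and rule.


decoded: {"retries": 12, "checksum": 0x1A2B, "signature": 0x00, "price": -2.5, "active": null}

arrows below run writer -> reader for Device
decode walk for Device under reader schema v1:
  retries := 12
  checksum := 0x1A2B
  signature := 0x00
  price := -2.5
  active := null (not supplied -> null)
  => decoded: {"retries": 12, "checksum": 0x1A2B, "signature": 0x00, "price": -2.5, "active": null}
remaining Device differences; none change what is asked:
  removed field active from record Device -> matters for Device compatibility verdicts, not for this value's decode
  field checksum in record Device: optional changed to required -> triggers nothing under the printed rules; the Device answer is the same either way


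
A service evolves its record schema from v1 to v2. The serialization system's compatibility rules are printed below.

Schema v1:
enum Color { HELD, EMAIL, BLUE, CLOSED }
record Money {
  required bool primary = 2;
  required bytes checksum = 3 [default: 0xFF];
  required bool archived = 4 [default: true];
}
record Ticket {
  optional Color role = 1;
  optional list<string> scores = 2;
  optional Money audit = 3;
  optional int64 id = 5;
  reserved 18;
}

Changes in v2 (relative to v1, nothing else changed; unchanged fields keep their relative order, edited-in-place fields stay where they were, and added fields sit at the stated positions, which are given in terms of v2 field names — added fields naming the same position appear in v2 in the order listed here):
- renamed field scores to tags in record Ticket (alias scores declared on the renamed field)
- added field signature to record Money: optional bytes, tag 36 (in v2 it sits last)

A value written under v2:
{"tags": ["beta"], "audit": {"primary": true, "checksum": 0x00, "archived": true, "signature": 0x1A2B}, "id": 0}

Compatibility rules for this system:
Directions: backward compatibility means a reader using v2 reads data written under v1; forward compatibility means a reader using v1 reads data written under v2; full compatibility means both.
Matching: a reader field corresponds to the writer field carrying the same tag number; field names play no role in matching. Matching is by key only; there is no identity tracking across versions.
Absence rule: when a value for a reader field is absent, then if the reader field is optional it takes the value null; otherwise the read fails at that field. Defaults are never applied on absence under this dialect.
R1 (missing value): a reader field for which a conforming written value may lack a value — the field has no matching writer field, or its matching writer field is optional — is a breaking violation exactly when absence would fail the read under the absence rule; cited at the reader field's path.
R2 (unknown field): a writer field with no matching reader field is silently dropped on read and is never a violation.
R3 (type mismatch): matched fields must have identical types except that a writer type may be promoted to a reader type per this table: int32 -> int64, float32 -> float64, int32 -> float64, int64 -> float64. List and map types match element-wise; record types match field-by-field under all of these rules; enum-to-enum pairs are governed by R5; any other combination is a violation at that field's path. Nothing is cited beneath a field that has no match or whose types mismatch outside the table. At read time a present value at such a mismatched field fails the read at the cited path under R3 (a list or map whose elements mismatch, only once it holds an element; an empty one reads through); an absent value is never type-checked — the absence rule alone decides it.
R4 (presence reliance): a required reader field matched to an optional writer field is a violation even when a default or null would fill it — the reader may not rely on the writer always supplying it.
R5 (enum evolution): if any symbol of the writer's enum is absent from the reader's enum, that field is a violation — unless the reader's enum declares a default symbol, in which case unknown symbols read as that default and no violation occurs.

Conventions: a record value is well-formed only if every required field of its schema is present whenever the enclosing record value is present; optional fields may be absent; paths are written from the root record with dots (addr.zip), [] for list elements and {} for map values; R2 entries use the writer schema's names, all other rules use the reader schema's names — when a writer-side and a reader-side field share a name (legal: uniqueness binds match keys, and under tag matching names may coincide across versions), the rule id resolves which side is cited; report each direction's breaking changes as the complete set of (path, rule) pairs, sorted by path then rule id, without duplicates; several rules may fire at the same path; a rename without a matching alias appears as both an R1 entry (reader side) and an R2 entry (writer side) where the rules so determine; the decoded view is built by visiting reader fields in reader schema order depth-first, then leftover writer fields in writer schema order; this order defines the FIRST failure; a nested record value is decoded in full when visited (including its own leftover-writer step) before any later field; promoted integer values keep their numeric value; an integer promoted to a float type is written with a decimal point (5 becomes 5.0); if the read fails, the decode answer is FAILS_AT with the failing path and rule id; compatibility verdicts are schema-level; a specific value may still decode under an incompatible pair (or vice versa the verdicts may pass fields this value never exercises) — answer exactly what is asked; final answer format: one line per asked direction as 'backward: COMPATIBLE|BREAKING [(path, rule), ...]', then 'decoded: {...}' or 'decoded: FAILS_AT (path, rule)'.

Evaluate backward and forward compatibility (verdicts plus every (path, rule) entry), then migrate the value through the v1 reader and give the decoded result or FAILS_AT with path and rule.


the writer's type comes first in each Ticket pair
backward pass over Ticket, reader schema v2, writer schema v1:
  role: paired with writer role (Color -> Color; writer optional)
  tags: paired with writer scores (list<string> -> list<string>; writer optional)
  audit: paired with writer audit (Money -> Money; writer optional)
  id: paired with writer id (int64 -> int64; writer optional)
  audit.primary: paired with writer audit.primary (bool -> bool; writer required)
  audit.checksum: paired with writer audit.checksum (bytes -> bytes; writer required)
  audit.archived: paired with writer audit.archived (bool -> bool; writer required)
  audit.signature has no writer counterpart
  nothing fires on Ticket: backward is COMPATIBLE
forward pass over Ticket, reader schema v1, writer schema v2:
  role: paired with writer role (Color -> Color; writer optional)
  scores: paired with writer tags (list<string> -> list<string>; writer optional)
  audit: paired with writer audit (Money -> Money; writer optional)
  id: paired with writer id (int64 -> int64; writer optional)
  audit.primary: paired with writer audit.primary (bool -> bool; writer required)
  audit.checksum: paired with writer audit.checksum (bytes -> bytes; writer required)
  audit.archived: paired with writer audit.archived (bool -> bool; writer required)
  leftover writer field: audit.signature
  nothing fires on Ticket: forward is COMPATIBLE
decoding the Ticket value with the v1 reader:
  role := null (not supplied -> null)
  scores := ["beta"] (from writer tags)
  audit.primary := true
  audit.checksum := 0x00
  audit.archived := true
  writer audit.signature: unmatched, discarded
  id := 0
  => decoded: {"role": null, "scores": ["beta"], "audit": {"primary": true, "checksum": 0x00, "archived": true}, "id": 0}

backward: COMPATIBLE []; forward: COMPATIBLE []; decoded: {"role": null, "scores": ["beta"], "audit": {"primary": true, "checksum": 0x00, "archived": true}, "id": 0}


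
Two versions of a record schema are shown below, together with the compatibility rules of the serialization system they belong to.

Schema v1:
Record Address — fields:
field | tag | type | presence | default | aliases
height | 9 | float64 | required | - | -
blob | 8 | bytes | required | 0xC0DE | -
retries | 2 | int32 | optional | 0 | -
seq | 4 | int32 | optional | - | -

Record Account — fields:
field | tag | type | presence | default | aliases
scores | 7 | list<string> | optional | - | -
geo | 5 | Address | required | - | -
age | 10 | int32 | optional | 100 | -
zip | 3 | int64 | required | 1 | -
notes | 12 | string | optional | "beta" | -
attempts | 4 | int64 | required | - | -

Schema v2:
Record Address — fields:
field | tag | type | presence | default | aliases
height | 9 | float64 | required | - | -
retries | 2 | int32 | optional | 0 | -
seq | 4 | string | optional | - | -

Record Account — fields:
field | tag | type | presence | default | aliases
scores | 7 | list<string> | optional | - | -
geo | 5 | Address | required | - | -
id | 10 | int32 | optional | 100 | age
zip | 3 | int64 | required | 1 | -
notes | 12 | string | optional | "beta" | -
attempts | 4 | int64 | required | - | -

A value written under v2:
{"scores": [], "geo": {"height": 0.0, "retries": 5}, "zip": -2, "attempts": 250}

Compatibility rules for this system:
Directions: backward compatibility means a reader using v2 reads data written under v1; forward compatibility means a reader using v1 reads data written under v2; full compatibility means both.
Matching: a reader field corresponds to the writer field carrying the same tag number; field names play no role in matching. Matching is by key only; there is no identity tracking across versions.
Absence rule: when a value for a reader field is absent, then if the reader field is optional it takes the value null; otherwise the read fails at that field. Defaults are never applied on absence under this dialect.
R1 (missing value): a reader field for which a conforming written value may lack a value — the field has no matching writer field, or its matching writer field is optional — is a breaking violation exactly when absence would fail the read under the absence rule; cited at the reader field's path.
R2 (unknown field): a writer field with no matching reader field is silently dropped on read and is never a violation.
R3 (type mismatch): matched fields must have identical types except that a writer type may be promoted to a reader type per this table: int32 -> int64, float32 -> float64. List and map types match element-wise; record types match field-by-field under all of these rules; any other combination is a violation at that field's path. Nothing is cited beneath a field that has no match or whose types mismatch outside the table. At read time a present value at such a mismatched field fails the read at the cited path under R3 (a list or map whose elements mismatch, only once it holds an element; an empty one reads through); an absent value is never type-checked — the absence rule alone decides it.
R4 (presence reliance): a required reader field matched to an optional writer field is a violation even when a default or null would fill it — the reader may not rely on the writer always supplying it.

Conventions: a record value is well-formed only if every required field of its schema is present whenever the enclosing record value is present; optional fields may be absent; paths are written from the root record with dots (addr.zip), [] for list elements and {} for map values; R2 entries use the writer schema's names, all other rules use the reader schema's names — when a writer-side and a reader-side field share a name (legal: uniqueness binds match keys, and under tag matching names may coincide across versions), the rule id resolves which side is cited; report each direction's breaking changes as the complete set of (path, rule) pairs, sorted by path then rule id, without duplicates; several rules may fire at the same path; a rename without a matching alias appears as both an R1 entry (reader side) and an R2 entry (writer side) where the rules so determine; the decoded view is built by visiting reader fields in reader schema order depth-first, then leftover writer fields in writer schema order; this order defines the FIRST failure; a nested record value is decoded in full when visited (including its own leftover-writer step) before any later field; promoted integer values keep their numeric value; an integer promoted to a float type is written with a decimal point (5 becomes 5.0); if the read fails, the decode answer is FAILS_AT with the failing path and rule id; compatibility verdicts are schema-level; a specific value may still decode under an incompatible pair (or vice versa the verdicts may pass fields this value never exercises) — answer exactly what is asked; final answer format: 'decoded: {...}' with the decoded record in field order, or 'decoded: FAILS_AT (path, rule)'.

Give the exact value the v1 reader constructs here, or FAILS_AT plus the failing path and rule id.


decoded: FAILS_AT (geo.blob, R1)

the writer's type comes first in each Account pair
decoding the Account value with the v1 reader:
  scores := []
  geo.height := 0.0
  read fails at geo.blob under R1 (no fill)
  => FAILS_AT (geo.blob, R1)
remaining Account differences; none change what is asked:
  field seq in record Address: type int32 changed to string -> affects the rule determinations only; this particular Account value decodes identically
  renamed field age to id in record Account (alias age declared on the renamed field) -> inert under this dialect — no rule fires on Account and the result does not move


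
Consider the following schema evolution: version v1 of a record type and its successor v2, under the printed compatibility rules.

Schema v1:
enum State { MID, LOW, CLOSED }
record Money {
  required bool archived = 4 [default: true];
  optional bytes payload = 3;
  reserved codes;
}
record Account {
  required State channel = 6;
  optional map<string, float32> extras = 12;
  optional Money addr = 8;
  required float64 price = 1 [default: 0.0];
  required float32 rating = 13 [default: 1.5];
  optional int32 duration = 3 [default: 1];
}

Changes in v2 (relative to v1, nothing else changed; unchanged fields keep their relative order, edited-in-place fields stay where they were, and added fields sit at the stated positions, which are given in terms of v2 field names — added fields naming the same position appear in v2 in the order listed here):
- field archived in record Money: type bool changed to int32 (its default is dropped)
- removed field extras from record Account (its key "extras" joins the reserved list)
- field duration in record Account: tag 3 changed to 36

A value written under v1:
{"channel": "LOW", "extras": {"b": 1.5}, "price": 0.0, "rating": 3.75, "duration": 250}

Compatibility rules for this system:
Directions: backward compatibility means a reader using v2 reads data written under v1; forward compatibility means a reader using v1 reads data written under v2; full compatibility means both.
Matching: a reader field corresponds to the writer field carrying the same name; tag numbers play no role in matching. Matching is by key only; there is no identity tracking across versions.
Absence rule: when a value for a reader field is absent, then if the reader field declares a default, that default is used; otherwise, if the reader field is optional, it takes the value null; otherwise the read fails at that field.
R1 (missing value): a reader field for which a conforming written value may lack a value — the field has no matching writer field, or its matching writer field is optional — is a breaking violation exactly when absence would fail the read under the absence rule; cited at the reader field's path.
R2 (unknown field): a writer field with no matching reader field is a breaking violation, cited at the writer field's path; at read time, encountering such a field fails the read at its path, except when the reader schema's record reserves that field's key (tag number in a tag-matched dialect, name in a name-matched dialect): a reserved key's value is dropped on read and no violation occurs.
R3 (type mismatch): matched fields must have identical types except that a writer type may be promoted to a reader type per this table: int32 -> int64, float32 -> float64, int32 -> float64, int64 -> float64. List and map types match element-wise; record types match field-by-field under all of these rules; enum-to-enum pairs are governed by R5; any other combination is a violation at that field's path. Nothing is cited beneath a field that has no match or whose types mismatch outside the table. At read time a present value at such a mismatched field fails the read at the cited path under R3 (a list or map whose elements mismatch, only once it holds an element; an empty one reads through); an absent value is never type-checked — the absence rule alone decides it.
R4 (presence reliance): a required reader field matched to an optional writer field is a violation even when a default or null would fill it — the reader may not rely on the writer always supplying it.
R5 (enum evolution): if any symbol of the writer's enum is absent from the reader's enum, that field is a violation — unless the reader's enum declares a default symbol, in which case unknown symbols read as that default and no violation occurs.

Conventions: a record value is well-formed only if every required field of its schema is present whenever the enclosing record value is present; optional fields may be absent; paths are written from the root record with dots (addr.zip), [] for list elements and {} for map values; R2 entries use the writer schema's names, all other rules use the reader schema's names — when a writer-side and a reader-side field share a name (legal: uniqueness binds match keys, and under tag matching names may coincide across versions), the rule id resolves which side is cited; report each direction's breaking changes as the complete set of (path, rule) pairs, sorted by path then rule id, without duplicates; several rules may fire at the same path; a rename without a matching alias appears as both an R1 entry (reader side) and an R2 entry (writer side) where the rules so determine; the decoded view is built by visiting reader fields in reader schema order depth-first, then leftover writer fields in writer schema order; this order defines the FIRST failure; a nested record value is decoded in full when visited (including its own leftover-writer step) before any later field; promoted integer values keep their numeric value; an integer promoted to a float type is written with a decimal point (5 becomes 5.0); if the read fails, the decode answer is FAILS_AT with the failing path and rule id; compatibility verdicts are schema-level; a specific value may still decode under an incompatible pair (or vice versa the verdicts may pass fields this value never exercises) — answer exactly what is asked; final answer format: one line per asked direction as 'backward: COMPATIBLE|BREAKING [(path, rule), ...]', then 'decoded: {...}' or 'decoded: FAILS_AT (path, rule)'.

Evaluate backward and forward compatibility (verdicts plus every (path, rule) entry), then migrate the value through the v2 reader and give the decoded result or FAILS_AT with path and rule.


backward: BREAKING [(addr.archived, R3)]; forward: BREAKING [(addr.archived, R3)]; decoded: {"channel": "LOW", "addr": null, "price": 0.0, "rating": 3.75, "duration": 250}

arrows below run writer -> reader for Account
backward analysis of Account with v2 as reader and v1 as writer:
  writer required, State -> State: reader channel maps from writer channel
  writer optional, Money -> Money: reader addr maps from writer addr
  writer required, float64 -> float64: reader price maps from writer price
  writer required, float32 -> float32: reader rating maps from writer rating
  writer optional, int32 -> int32: reader duration maps from writer duration
  writer field extras has no reader counterpart
  writer required, bool -> int32: reader addr.archived maps from writer addr.archived
  writer optional, bytes -> bytes: reader addr.payload maps from writer addr.payload
  violation R3 at addr.archived
  => backward verdict for Account: BREAKING, 1 violation(s)
forward analysis of Account with v1 as reader and v2 as writer:
  writer required, State -> State: reader channel maps from writer channel
  extras has no writer counterpart
  writer optional, Money -> Money: reader addr maps from writer addr
  writer required, float64 -> float64: reader price maps from writer price
  writer required, float32 -> float32: reader rating maps from writer rating
  writer optional, int32 -> int32: reader duration maps from writer duration
  writer required, int32 -> bool: reader addr.archived maps from writer addr.archived
  writer optional, bytes -> bytes: reader addr.payload maps from writer addr.payload
  violation R3 at addr.archived
  => forward verdict for Account: BREAKING, 1 violation(s)
migrating the Account value to v2:
  channel := "LOW"
  addr := null (absent, optional -> null)
  price := 0.0
  rating := 3.75
  duration := 250
  writer extras: reserved -> dropped
  => decoded: {"channel": "LOW", "addr": null, "price": 0.0, "rating": 3.75, "duration": 250}
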